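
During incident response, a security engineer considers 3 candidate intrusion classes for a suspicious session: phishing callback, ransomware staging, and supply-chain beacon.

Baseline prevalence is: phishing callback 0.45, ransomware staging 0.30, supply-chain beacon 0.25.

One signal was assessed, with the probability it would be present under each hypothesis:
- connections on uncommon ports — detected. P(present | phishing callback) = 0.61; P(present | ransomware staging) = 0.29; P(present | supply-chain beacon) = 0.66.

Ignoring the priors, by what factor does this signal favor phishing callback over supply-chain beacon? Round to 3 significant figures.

Likelihood of this signal under each hypothesis:
  phishing callback: 0.61
  supply-chain beacon: 0.66
Bayes factor = 0.61 / 0.66 ≈ 0.924

0.924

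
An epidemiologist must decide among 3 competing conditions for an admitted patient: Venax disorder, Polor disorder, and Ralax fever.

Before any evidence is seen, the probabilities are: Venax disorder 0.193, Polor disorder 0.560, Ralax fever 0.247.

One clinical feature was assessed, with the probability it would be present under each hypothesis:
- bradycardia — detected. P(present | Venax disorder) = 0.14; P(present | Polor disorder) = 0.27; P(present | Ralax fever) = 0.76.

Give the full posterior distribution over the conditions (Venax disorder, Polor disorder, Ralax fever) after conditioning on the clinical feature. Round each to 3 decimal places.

For each hypothesis, the unnormalized posterior weight is prior × likelihood:
  Venax disorder: 0.193 × 0.14 = 0.02702
  Polor disorder: 0.560 × 0.27 = 0.1512
  Ralax fever: 0.247 × 0.76 = 0.18772
The unnormalized weights sum to 0.36594.
P(Venax disorder | evidence) = 0.02702 / 0.36594 ≈ 0.074
P(Polor disorder | evidence) = 0.1512 / 0.36594 ≈ 0.413
P(Ralax fever | evidence) = 0.18772 / 0.36594 ≈ 0.513

0.074, 0.413, 0.513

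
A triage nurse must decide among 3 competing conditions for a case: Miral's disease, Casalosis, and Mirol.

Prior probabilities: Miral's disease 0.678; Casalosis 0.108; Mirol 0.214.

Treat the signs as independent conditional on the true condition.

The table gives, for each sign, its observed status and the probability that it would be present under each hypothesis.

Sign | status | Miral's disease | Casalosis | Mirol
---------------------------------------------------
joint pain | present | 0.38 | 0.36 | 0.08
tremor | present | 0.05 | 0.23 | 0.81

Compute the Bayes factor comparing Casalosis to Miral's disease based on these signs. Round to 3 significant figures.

4.36

The Bayes factor is the ratio of the joint likelihoods of the sign pattern under the two hypotheses.
  Casalosis: 0.36 × 0.23 = 0.0828
  Miral's disease: 0.38 × 0.05 = 0.019
Bayes factor = 0.0828 / 0.019 ≈ 4.36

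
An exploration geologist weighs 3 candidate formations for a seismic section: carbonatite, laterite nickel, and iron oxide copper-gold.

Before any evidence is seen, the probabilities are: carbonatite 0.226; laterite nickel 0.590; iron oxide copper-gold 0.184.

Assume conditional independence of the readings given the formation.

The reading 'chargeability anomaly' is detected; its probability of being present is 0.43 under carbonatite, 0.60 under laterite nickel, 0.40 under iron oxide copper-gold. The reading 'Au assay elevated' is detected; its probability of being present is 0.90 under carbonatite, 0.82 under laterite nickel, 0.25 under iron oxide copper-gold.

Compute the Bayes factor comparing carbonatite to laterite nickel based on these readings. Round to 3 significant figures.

0.787

Joint likelihood of the reading pattern under each hypothesis:
  carbonatite: 0.43 × 0.90 = 0.387
  laterite nickel: 0.60 × 0.82 = 0.492
Bayes factor = 0.387 / 0.492 ≈ 0.787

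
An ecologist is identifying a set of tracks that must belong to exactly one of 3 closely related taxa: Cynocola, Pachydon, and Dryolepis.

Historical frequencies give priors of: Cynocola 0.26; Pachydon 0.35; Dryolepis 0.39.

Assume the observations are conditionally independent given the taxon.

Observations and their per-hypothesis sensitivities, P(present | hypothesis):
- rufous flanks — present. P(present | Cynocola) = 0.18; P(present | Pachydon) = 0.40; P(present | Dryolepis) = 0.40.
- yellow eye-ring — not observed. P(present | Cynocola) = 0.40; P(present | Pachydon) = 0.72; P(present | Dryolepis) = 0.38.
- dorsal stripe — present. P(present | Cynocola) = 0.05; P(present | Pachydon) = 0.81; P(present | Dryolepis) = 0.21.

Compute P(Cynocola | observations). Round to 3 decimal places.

For each hypothesis, the unnormalized posterior weight is prior × product of the observation likelihoods (using 1 − P(present | H) for each absent observation):
  Cynocola: 0.26 × 0.18 × (1 − 0.40) × 0.05 = 0.001404
  Pachydon: 0.35 × 0.40 × (1 − 0.72) × 0.81 = 0.031752
  Dryolepis: 0.39 × 0.40 × (1 − 0.38) × 0.21 = 0.020311
The unnormalized weights sum to 0.053467.
P(Cynocola | evidence) = 0.001404 / 0.053467 ≈ 0.026.

0.026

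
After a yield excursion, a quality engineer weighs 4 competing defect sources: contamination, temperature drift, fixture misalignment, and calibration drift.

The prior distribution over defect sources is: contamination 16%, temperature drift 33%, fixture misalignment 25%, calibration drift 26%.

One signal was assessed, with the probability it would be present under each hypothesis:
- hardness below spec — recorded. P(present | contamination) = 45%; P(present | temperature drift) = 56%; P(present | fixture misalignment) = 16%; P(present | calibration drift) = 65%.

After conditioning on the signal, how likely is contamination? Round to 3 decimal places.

0.155

Multiply each prior by the likelihood of the signal:
  contamination: 0.16 × 0.45 = 0.072
  temperature drift: 0.33 × 0.56 = 0.1848
  fixture misalignment: 0.25 × 0.16 = 0.04
  calibration drift: 0.26 × 0.65 = 0.169
The unnormalized weights sum to 0.4658.
P(contamination | evidence) = 0.072 / 0.4658 ≈ 0.155.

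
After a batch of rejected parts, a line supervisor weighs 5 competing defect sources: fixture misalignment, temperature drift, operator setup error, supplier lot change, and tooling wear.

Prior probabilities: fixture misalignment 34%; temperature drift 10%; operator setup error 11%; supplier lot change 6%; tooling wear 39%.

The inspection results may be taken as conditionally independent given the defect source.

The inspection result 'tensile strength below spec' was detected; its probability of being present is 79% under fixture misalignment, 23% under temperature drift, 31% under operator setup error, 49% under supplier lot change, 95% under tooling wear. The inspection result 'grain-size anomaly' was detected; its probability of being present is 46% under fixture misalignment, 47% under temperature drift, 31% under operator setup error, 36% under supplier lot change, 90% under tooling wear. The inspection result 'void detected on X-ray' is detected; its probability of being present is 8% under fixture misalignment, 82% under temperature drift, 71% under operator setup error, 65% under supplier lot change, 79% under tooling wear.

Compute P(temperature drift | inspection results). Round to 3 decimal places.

0.030

Multiply each prior by the joint likelihood of the inspection result pattern:
  fixture misalignment: 0.34 × 0.79 × 0.46 × 0.08 = 0.0098845
  temperature drift: 0.10 × 0.23 × 0.47 × 0.82 = 0.0088642
  operator setup error: 0.11 × 0.31 × 0.31 × 0.71 = 0.0075054
  supplier lot change: 0.06 × 0.49 × 0.36 × 0.65 = 0.0068796
  tooling wear: 0.39 × 0.95 × 0.90 × 0.79 = 0.26343
Normalizing constant Z = 0.0098845 + 0.0088642 + 0.0075054 + 0.0068796 + 0.26343 = 0.29656.
P(temperature drift | evidence) = 0.0088642 / 0.29656 ≈ 0.030.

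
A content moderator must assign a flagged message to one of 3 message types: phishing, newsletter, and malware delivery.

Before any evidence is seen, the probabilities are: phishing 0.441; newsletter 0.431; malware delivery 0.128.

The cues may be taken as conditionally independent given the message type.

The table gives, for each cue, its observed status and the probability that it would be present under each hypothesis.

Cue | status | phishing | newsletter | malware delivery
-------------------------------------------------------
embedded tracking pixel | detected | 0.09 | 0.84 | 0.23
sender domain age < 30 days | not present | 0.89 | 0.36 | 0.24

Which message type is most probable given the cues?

newsletter

By Bayes' rule with conditional independence, the unnormalized weight for each hypothesis is prior × ∏ likelihoods (using 1 − P(present | H) for each absent cue):
  phishing: 0.441 × 0.09 × (1 − 0.89) = 0.0043659
  newsletter: 0.431 × 0.84 × (1 − 0.36) = 0.23171
  malware delivery: 0.128 × 0.23 × (1 − 0.24) = 0.022374
Marginal likelihood of the evidence = 0.25845.
P(phishing | evidence) ≈ 0.0043659 / 0.25845 ≈ 0.017
P(newsletter | evidence) ≈ 0.23171 / 0.25845 ≈ 0.897
P(malware delivery | evidence) ≈ 0.022374 / 0.25845 ≈ 0.087
The largest is 0.897, so newsletter is most probable.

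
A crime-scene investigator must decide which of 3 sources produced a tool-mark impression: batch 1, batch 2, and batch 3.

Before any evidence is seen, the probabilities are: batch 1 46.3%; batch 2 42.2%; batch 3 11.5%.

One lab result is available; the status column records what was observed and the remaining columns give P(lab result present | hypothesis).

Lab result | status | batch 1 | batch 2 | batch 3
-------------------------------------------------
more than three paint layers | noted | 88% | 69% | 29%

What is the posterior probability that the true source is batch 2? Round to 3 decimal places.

0.398

By Bayes' rule, the unnormalized weight for each hypothesis is prior × likelihood:
  batch 1: 0.463 × 0.88 = 0.40744
  batch 2: 0.422 × 0.69 = 0.29118
  batch 3: 0.115 × 0.29 = 0.03335
Normalizing constant Z = 0.40744 + 0.29118 + 0.03335 = 0.73197.
P(batch 2 | evidence) = 0.29118 / 0.73197 ≈ 0.398.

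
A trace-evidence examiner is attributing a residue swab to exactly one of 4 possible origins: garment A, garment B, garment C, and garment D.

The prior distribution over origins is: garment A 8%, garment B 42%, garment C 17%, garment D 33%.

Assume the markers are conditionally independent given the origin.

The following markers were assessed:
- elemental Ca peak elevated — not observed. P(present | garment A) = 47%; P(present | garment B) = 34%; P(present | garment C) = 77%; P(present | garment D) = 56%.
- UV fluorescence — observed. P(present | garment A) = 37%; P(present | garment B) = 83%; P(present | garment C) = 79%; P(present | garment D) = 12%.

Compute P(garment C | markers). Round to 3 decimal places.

Multiply each prior by the joint likelihood of the marker pattern (using 1 − P(present | H) for each absent marker):
  garment A: 0.08 × (1 − 0.47) × 0.37 = 0.015688
  garment B: 0.42 × (1 − 0.34) × 0.83 = 0.23008
  garment C: 0.17 × (1 − 0.77) × 0.79 = 0.030889
  garment D: 0.33 × (1 − 0.56) × 0.12 = 0.017424
Marginal likelihood of the evidence = 0.29408.
P(garment C | evidence) = 0.030889 / 0.29408 ≈ 0.105.

0.105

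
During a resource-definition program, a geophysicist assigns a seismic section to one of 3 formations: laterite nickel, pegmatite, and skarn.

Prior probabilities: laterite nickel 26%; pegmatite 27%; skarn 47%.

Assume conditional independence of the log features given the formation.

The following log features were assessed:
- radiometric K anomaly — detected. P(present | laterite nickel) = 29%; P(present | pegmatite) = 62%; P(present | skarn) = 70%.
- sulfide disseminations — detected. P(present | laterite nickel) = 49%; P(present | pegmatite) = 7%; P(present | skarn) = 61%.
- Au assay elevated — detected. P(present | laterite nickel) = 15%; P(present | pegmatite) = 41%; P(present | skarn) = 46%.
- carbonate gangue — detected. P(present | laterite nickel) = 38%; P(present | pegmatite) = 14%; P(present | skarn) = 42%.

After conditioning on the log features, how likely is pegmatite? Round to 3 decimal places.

For each hypothesis, the unnormalized posterior weight is prior × product of the log feature likelihoods:
  laterite nickel: 0.26 × 0.29 × 0.49 × 0.15 × 0.38 = 0.0021059
  pegmatite: 0.27 × 0.62 × 0.07 × 0.41 × 0.14 = 0.00067261
  skarn: 0.47 × 0.70 × 0.61 × 0.46 × 0.42 = 0.038773
Normalizing constant Z = 0.0021059 + 0.00067261 + 0.038773 = 0.041552.
P(pegmatite | evidence) = 0.00067261 / 0.041552 ≈ 0.016.

0.016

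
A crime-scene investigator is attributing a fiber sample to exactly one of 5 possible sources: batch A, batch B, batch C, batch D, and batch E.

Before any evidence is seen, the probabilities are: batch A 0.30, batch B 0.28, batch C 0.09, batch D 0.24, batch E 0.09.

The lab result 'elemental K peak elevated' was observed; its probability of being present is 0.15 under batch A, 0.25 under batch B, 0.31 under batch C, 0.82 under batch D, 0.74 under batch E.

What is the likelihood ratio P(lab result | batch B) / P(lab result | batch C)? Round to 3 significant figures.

Likelihood of this lab result under each hypothesis:
  batch B: 0.25
  batch C: 0.31
Bayes factor = 0.25 / 0.31 ≈ 0.806

0.806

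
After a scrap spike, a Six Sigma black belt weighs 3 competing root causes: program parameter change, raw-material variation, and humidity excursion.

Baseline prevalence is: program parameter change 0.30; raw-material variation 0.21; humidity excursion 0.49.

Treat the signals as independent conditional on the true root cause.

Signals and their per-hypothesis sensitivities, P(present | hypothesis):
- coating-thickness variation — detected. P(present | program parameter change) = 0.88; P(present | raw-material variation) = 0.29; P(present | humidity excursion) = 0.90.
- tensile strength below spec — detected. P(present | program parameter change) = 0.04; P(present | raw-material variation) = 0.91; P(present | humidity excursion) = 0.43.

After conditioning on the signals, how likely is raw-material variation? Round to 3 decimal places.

By Bayes' rule with conditional independence, the unnormalized weight for each hypothesis is prior × ∏ likelihoods:
  program parameter change: 0.30 × 0.88 × 0.04 = 0.01056
  raw-material variation: 0.21 × 0.29 × 0.91 = 0.055419
  humidity excursion: 0.49 × 0.90 × 0.43 = 0.18963
Normalizing constant Z = 0.01056 + 0.055419 + 0.18963 = 0.25561.
P(raw-material variation | evidence) = 0.055419 / 0.25561 ≈ 0.217.

0.217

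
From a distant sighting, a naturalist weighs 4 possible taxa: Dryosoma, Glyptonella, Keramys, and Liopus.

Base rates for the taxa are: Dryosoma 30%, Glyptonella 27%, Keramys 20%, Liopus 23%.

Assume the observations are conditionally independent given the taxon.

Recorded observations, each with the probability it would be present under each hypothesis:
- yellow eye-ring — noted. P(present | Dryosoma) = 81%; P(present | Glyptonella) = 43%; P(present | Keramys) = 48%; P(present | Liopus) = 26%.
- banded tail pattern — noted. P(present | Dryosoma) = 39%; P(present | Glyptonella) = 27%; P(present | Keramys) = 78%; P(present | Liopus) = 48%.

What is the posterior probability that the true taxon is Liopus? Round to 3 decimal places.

0.125

For each hypothesis, the unnormalized posterior weight is prior × product of the observation likelihoods:
  Dryosoma: 0.30 × 0.81 × 0.39 = 0.09477
  Glyptonella: 0.27 × 0.43 × 0.27 = 0.031347
  Keramys: 0.20 × 0.48 × 0.78 = 0.07488
  Liopus: 0.23 × 0.26 × 0.48 = 0.028704
The unnormalized weights sum to 0.2297.
P(Liopus | evidence) = 0.028704 / 0.2297 ≈ 0.125.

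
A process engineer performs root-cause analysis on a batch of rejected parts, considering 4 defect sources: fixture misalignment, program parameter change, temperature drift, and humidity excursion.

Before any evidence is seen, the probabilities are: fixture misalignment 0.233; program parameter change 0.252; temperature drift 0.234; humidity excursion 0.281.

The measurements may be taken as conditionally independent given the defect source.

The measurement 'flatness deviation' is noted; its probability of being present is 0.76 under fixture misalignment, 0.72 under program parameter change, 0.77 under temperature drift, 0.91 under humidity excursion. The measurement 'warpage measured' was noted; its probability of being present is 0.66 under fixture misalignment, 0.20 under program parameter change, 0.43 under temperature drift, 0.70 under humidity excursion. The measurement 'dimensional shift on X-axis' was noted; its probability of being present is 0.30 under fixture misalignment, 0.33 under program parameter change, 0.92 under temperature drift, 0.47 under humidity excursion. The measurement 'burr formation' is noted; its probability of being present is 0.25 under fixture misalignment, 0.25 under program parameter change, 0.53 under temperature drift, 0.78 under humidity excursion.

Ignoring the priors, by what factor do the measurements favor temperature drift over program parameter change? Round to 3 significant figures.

13.6

Take the product of per-measurement likelihoods under each hypothesis, then divide.
  temperature drift: 0.77 × 0.43 × 0.92 × 0.53 = 0.16144
  program parameter change: 0.72 × 0.20 × 0.33 × 0.25 = 0.01188
Bayes factor = 0.16144 / 0.01188 ≈ 13.6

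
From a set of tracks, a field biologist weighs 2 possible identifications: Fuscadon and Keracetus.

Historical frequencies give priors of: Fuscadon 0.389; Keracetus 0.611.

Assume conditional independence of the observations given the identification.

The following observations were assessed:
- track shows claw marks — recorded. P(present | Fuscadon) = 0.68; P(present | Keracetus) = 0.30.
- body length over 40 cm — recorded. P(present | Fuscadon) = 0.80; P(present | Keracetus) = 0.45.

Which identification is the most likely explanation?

Fuscadon

For each hypothesis, the unnormalized posterior weight is prior × product of the observation likelihoods:
  Fuscadon: 0.389 × 0.68 × 0.80 = 0.21162
  Keracetus: 0.611 × 0.30 × 0.45 = 0.082485
The unnormalized weights sum to 0.2941.
P(Fuscadon | evidence) ≈ 0.21162 / 0.2941 ≈ 0.720
P(Keracetus | evidence) ≈ 0.082485 / 0.2941 ≈ 0.280
The largest is 0.720, so Fuscadon is most probable.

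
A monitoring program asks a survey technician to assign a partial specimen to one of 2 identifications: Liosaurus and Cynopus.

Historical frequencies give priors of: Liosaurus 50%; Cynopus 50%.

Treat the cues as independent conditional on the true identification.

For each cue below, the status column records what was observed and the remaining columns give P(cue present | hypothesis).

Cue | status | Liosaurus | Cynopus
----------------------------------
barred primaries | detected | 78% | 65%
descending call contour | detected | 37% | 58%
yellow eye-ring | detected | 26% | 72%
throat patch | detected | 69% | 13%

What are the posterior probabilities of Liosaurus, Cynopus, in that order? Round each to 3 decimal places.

0.595, 0.405

Multiply each prior by the joint likelihood of the cue pattern:
  Liosaurus: 0.50 × 0.78 × 0.37 × 0.26 × 0.69 = 0.025887
  Cynopus: 0.50 × 0.65 × 0.58 × 0.72 × 0.13 = 0.017644
Marginal likelihood of the evidence = 0.043531.
P(Liosaurus | evidence) = 0.025887 / 0.043531 ≈ 0.595
P(Cynopus | evidence) = 0.017644 / 0.043531 ≈ 0.405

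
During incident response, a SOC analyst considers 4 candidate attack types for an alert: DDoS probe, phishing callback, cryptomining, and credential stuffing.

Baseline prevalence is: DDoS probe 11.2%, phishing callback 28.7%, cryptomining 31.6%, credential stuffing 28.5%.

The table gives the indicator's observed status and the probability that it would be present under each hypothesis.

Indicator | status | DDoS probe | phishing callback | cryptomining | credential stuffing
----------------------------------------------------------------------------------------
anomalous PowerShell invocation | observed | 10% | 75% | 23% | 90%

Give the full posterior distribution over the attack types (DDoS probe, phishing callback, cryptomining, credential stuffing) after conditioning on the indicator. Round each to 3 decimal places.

0.020, 0.387, 0.131, 0.462

Multiply each prior by the likelihood of the indicator:
  DDoS probe: 0.112 × 0.10 = 0.0112
  phishing callback: 0.287 × 0.75 = 0.21525
  cryptomining: 0.316 × 0.23 = 0.07268
  credential stuffing: 0.285 × 0.90 = 0.2565
The unnormalized weights sum to 0.55563.
P(DDoS probe | evidence) = 0.0112 / 0.55563 ≈ 0.020
P(phishing callback | evidence) = 0.21525 / 0.55563 ≈ 0.387
P(cryptomining | evidence) = 0.07268 / 0.55563 ≈ 0.131
P(credential stuffing | evidence) = 0.2565 / 0.55563 ≈ 0.462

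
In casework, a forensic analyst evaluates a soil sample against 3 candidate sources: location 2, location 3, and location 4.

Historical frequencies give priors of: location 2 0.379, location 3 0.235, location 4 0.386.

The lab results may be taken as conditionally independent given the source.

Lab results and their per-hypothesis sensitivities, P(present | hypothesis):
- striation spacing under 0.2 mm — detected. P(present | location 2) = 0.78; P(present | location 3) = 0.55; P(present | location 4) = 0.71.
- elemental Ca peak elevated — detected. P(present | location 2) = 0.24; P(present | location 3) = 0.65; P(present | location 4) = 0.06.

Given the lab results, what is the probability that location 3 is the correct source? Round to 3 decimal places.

0.490

For each hypothesis, the unnormalized posterior weight is prior × product of the lab result likelihoods:
  location 2: 0.379 × 0.78 × 0.24 = 0.070949
  location 3: 0.235 × 0.55 × 0.65 = 0.084013
  location 4: 0.386 × 0.71 × 0.06 = 0.016444
Marginal likelihood of the evidence = 0.1714.
P(location 3 | evidence) = 0.084013 / 0.1714 ≈ 0.490.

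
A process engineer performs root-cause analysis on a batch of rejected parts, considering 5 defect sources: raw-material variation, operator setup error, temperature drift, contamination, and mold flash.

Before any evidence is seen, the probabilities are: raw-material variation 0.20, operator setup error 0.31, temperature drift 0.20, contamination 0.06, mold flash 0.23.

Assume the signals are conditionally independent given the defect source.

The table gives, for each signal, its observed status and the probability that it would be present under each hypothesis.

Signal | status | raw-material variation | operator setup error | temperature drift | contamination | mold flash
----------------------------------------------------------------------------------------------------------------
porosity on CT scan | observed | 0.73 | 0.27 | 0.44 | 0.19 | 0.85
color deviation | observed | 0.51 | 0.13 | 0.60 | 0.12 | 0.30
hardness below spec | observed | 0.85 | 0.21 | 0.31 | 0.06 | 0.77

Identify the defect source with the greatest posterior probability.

By Bayes' rule with conditional independence, the unnormalized weight for each hypothesis is prior × ∏ likelihoods:
  raw-material variation: 0.20 × 0.73 × 0.51 × 0.85 = 0.063291
  operator setup error: 0.31 × 0.27 × 0.13 × 0.21 = 0.002285
  temperature drift: 0.20 × 0.44 × 0.60 × 0.31 = 0.016368
  contamination: 0.06 × 0.19 × 0.12 × 0.06 = 8.208e-05
  mold flash: 0.23 × 0.85 × 0.30 × 0.77 = 0.04516
The unnormalized weights sum to 0.12719.
P(raw-material variation | evidence) ≈ 0.063291 / 0.12719 ≈ 0.498
P(operator setup error | evidence) ≈ 0.002285 / 0.12719 ≈ 0.018
P(temperature drift | evidence) ≈ 0.016368 / 0.12719 ≈ 0.129
P(contamination | evidence) ≈ 8.208e-05 / 0.12719 ≈ 0.001
P(mold flash | evidence) ≈ 0.04516 / 0.12719 ≈ 0.355
The largest is 0.498, so raw-material variation is most probable.

raw-material variation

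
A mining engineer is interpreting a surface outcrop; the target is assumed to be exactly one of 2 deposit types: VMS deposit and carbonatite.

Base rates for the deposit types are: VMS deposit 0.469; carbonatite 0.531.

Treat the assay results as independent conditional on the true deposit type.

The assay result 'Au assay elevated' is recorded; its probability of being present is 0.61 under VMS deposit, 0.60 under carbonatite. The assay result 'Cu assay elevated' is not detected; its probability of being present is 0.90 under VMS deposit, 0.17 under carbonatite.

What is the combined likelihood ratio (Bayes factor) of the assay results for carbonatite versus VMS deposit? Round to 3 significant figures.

Take the product of per-assay result likelihoods under each hypothesis (using 1 − P(present | H) for each absent assay result), then divide.
  carbonatite: 0.60 × (1 − 0.17) = 0.498
  VMS deposit: 0.61 × (1 − 0.90) = 0.061
Bayes factor = 0.498 / 0.061 ≈ 8.16

8.16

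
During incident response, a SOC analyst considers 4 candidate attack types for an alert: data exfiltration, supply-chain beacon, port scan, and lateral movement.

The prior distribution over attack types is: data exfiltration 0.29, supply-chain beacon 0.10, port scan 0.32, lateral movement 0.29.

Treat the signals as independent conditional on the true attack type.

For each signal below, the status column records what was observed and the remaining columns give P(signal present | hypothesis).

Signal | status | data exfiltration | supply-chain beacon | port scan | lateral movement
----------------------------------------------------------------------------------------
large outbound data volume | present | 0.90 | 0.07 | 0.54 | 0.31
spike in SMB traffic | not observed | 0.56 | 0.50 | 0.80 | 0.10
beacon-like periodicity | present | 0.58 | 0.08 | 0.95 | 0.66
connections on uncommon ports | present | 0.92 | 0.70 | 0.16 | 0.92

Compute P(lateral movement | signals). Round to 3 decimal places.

0.424

For each hypothesis, the unnormalized posterior weight is prior × product of the signal likelihoods (using 1 − P(present | H) for each absent signal):
  data exfiltration: 0.29 × 0.90 × (1 − 0.56) × 0.58 × 0.92 = 0.061279
  supply-chain beacon: 0.10 × 0.07 × (1 − 0.50) × 0.08 × 0.70 = 0.000196
  port scan: 0.32 × 0.54 × (1 − 0.80) × 0.95 × 0.16 = 0.0052531
  lateral movement: 0.29 × 0.31 × (1 − 0.10) × 0.66 × 0.92 = 0.049129
The unnormalized weights sum to 0.11586.
P(lateral movement | evidence) = 0.049129 / 0.11586 ≈ 0.424.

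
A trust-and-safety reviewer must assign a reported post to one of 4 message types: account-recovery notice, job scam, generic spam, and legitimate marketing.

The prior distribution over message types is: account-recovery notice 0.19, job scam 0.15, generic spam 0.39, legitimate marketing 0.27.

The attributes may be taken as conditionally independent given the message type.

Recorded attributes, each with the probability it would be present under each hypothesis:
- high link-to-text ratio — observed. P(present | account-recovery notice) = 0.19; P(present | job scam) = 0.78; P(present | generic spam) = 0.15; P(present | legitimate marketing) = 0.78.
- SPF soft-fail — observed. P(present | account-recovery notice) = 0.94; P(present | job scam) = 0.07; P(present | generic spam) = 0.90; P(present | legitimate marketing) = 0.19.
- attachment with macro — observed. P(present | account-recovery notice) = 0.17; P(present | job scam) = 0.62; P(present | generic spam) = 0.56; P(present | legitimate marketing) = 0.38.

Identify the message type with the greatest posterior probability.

generic spam

By Bayes' rule with conditional independence, the unnormalized weight for each hypothesis is prior × ∏ likelihoods:
  account-recovery notice: 0.19 × 0.19 × 0.94 × 0.17 = 0.0057688
  job scam: 0.15 × 0.78 × 0.07 × 0.62 = 0.0050778
  generic spam: 0.39 × 0.15 × 0.90 × 0.56 = 0.029484
  legitimate marketing: 0.27 × 0.78 × 0.19 × 0.38 = 0.015205
The unnormalized weights sum to 0.055536.
P(account-recovery notice | evidence) ≈ 0.0057688 / 0.055536 ≈ 0.104
P(job scam | evidence) ≈ 0.0050778 / 0.055536 ≈ 0.091
P(generic spam | evidence) ≈ 0.029484 / 0.055536 ≈ 0.531
P(legitimate marketing | evidence) ≈ 0.015205 / 0.055536 ≈ 0.274
The largest is 0.531, so generic spam is most probable.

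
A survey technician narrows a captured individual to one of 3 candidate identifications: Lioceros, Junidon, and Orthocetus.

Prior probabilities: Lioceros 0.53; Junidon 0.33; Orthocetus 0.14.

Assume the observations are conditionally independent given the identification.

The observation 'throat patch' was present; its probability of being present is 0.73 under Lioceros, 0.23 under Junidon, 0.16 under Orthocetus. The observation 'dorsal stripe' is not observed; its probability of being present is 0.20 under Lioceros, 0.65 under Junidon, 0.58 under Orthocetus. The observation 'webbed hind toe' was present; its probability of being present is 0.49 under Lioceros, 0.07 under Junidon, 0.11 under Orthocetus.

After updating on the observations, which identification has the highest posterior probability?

Lioceros

By Bayes' rule with conditional independence, the unnormalized weight for each hypothesis is prior × ∏ likelihoods (using 1 − P(present | H) for each absent observation):
  Lioceros: 0.53 × 0.73 × (1 − 0.20) × 0.49 = 0.15166
  Junidon: 0.33 × 0.23 × (1 − 0.65) × 0.07 = 0.0018596
  Orthocetus: 0.14 × 0.16 × (1 − 0.58) × 0.11 = 0.0010349
Normalizing constant Z = 0.15166 + 0.0018596 + 0.0010349 = 0.15456.
P(Lioceros | evidence) ≈ 0.15166 / 0.15456 ≈ 0.981
P(Junidon | evidence) ≈ 0.0018596 / 0.15456 ≈ 0.012
P(Orthocetus | evidence) ≈ 0.0010349 / 0.15456 ≈ 0.007
The largest is 0.981, so Lioceros is most probable.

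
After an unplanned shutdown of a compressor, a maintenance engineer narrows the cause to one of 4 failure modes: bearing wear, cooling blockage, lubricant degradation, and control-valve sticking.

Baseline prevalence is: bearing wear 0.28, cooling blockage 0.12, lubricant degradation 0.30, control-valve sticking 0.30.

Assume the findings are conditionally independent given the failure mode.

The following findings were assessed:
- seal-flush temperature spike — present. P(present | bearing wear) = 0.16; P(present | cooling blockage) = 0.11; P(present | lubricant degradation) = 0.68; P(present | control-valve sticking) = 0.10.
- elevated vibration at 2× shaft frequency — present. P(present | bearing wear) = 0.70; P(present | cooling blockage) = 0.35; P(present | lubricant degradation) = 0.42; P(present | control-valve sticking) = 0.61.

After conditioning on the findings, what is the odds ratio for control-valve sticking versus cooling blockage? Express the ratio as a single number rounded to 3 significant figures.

3.96

Posterior odds equal prior odds times the likelihood ratio; only the two competing hypotheses matter.
  control-valve sticking: 0.30 × 0.10 × 0.61 = 0.0183
  cooling blockage: 0.12 × 0.11 × 0.35 = 0.00462
Odds(control-valve sticking : cooling blockage) = 0.0183 / 0.00462 ≈ 3.96.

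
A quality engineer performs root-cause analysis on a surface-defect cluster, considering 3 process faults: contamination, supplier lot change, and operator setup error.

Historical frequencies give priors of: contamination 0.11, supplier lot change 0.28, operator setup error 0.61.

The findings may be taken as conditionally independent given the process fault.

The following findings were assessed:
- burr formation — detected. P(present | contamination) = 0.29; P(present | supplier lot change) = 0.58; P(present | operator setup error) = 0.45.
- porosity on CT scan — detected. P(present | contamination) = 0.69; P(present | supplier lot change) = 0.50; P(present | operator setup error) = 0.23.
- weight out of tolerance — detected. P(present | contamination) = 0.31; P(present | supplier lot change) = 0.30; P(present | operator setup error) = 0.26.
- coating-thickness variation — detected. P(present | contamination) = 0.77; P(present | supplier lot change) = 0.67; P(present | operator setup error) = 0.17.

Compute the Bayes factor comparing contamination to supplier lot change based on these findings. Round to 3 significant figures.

The Bayes factor is the ratio of the joint likelihoods of the evidence pattern under the two hypotheses.
  contamination: 0.29 × 0.69 × 0.31 × 0.77 = 0.047764
  supplier lot change: 0.58 × 0.50 × 0.30 × 0.67 = 0.05829
Bayes factor = 0.047764 / 0.05829 ≈ 0.819

0.819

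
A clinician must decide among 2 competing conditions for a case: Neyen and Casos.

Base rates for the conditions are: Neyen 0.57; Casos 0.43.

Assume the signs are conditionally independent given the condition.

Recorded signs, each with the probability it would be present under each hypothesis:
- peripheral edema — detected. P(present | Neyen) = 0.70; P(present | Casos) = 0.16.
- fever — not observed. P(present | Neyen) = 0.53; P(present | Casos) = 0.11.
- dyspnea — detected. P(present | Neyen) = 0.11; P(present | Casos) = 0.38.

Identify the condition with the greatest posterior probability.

By Bayes' rule with conditional independence, the unnormalized weight for each hypothesis is prior × ∏ likelihoods (using 1 − P(present | H) for each absent sign):
  Neyen: 0.57 × 0.70 × (1 − 0.53) × 0.11 = 0.020628
  Casos: 0.43 × 0.16 × (1 − 0.11) × 0.38 = 0.023268
Normalizing constant Z = 0.020628 + 0.023268 = 0.043896.
P(Neyen | evidence) ≈ 0.020628 / 0.043896 ≈ 0.470
P(Casos | evidence) ≈ 0.023268 / 0.043896 ≈ 0.530
The largest is 0.530, so Casos is most probable.

Casos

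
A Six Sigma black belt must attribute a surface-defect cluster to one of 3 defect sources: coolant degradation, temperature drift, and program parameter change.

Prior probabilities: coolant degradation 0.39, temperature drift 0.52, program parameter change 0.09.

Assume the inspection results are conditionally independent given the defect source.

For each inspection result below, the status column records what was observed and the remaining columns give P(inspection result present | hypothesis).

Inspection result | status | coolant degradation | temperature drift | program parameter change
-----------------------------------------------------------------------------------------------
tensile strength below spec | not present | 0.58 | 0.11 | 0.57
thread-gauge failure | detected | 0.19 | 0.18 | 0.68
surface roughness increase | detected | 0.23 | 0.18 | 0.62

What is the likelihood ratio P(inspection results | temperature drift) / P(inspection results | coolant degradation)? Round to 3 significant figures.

1.57

Joint likelihood of the inspection result pattern under each hypothesis (using 1 − P(present | H) for each absent inspection result):
  temperature drift: (1 − 0.11) × 0.18 × 0.18 = 0.028836
  coolant degradation: (1 − 0.58) × 0.19 × 0.23 = 0.018354
Bayes factor = 0.028836 / 0.018354 ≈ 1.57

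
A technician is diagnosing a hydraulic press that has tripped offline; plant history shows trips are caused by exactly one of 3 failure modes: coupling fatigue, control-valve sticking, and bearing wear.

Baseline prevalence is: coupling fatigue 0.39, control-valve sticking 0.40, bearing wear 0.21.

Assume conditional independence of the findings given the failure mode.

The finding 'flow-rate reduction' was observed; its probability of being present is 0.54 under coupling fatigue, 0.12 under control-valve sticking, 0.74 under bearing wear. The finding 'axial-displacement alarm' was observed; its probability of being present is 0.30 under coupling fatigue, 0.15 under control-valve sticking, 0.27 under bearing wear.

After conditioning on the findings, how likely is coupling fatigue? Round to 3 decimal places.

0.562

For each hypothesis, the unnormalized posterior weight is prior × product of the finding likelihoods:
  coupling fatigue: 0.39 × 0.54 × 0.30 = 0.06318
  control-valve sticking: 0.40 × 0.12 × 0.15 = 0.0072
  bearing wear: 0.21 × 0.74 × 0.27 = 0.041958
Marginal likelihood of the evidence = 0.11234.
P(coupling fatigue | evidence) = 0.06318 / 0.11234 ≈ 0.562.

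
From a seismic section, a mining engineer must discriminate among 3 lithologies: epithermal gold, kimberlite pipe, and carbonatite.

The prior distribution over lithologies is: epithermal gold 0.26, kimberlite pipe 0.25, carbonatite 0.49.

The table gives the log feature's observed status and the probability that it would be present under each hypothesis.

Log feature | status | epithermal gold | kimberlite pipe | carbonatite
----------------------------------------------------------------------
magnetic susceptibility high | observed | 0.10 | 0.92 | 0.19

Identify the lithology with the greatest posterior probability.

kimberlite pipe

For each hypothesis, the unnormalized posterior weight is prior × likelihood:
  epithermal gold: 0.26 × 0.10 = 0.026
  kimberlite pipe: 0.25 × 0.92 = 0.23
  carbonatite: 0.49 × 0.19 = 0.0931
Normalizing constant Z = 0.026 + 0.23 + 0.0931 = 0.3491.
P(epithermal gold | evidence) ≈ 0.026 / 0.3491 ≈ 0.074
P(kimberlite pipe | evidence) ≈ 0.23 / 0.3491 ≈ 0.659
P(carbonatite | evidence) ≈ 0.0931 / 0.3491 ≈ 0.267
The largest is 0.659, so kimberlite pipe is most probable.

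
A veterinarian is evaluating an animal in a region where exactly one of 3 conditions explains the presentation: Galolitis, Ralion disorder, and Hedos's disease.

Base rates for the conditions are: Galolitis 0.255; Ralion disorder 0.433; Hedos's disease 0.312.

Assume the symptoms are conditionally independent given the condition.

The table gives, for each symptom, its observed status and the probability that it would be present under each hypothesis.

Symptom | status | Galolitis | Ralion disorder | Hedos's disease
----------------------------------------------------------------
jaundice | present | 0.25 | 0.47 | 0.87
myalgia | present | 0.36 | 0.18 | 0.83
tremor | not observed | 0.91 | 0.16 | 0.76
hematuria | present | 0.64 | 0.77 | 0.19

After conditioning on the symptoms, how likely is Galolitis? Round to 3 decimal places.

0.037

For each hypothesis, the unnormalized posterior weight is prior × product of the symptom likelihoods (using 1 − P(present | H) for each absent symptom):
  Galolitis: 0.255 × 0.25 × 0.36 × (1 − 0.91) × 0.64 = 0.0013219
  Ralion disorder: 0.433 × 0.47 × 0.18 × (1 − 0.16) × 0.77 = 0.023693
  Hedos's disease: 0.312 × 0.87 × 0.83 × (1 − 0.76) × 0.19 = 0.010273
Marginal likelihood of the evidence = 0.035289.
P(Galolitis | evidence) = 0.0013219 / 0.035289 ≈ 0.037.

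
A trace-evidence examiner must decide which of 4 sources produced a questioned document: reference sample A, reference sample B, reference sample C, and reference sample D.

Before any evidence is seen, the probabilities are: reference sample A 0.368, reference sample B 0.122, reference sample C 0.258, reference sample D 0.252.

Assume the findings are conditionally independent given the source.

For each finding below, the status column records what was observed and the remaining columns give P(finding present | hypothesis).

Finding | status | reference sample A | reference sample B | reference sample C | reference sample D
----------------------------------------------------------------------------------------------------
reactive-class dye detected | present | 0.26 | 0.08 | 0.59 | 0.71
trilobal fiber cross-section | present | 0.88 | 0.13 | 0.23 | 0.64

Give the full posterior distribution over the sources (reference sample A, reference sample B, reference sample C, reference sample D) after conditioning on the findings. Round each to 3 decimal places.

By Bayes' rule with conditional independence, the unnormalized weight for each hypothesis is prior × ∏ likelihoods:
  reference sample A: 0.368 × 0.26 × 0.88 = 0.084198
  reference sample B: 0.122 × 0.08 × 0.13 = 0.0012688
  reference sample C: 0.258 × 0.59 × 0.23 = 0.035011
  reference sample D: 0.252 × 0.71 × 0.64 = 0.11451
The unnormalized weights sum to 0.23499.
P(reference sample A | evidence) = 0.084198 / 0.23499 ≈ 0.358
P(reference sample B | evidence) = 0.0012688 / 0.23499 ≈ 0.005
P(reference sample C | evidence) = 0.035011 / 0.23499 ≈ 0.149
P(reference sample D | evidence) = 0.11451 / 0.23499 ≈ 0.487

0.358, 0.005, 0.149, 0.487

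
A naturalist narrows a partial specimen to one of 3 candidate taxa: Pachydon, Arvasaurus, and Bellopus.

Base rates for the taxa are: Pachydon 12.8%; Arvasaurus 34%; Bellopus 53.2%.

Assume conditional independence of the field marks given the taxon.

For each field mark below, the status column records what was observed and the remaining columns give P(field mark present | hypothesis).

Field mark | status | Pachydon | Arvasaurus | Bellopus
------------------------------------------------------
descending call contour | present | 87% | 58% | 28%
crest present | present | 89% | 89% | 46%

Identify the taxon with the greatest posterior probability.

By Bayes' rule with conditional independence, the unnormalized weight for each hypothesis is prior × ∏ likelihoods:
  Pachydon: 0.128 × 0.87 × 0.89 = 0.09911
  Arvasaurus: 0.340 × 0.58 × 0.89 = 0.17551
  Bellopus: 0.532 × 0.28 × 0.46 = 0.068522
Marginal likelihood of the evidence = 0.34314.
P(Pachydon | evidence) ≈ 0.09911 / 0.34314 ≈ 0.289
P(Arvasaurus | evidence) ≈ 0.17551 / 0.34314 ≈ 0.511
P(Bellopus | evidence) ≈ 0.068522 / 0.34314 ≈ 0.200
The largest is 0.511, so Arvasaurus is most probable.

Arvasaurus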